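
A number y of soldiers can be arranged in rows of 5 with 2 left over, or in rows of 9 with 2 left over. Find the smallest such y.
M = 5 × 9 = 45. M₁ = 9, y₁ ≡ 4 (mod 5). M₂ = 5, y₂ ≡ 2 (mod 9). y = 2×9×4 + 2×5×2 ≡ 2 (mod 45)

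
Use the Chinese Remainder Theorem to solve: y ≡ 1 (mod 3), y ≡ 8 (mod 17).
M = 3 × 17 = 51. M₁ = 17, y₁ ≡ 2 (mod 3). M₂ = 3, y₂ ≡ 6 (mod 17). y = 1×17×2 + 8×3×6 ≡ 25 (mod 51)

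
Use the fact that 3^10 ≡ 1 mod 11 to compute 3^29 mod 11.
By Fermat: 3^{10} ≡ 1 mod 11. 29 = 2×10 + 9. So 3^{29} ≡ 3^{9} ≡ 4 mod 11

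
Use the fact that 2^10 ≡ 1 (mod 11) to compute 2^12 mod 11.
By Fermat: 2^{10} ≡ 1 (mod 11). So 2^{12} = 2^{10} · 2^{2} ≡ 2^{2} ≡ 4 (mod 11)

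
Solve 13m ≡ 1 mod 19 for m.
Since 19 is prime, by Fermat 13^(-1) ≡ 13^{17} ≡ 3 mod 19. Verify: 13 × 3 = 39 ≡ 1 mod 19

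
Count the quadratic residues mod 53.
For prime 53, there are (p-1)/2 = (53-1)/2 = 26 quadratic residues (excluding 0).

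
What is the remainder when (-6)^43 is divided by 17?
Using Fermat: (-6)^{16} ≡ 1 (mod 17). 43 ≡ 11 (mod 16). So (-6)^{43} ≡ (-6)^{11} ≡ 12 (mod 17)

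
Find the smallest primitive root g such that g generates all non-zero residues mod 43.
g = 3. Powers: [3, 9, 27, 38, 28, 41, 37, 25, 32, 10, ...] generates all 42 non-zero residues.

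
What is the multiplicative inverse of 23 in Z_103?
Since 103 is prime, by Fermat 23^(-1) ≡ 23^{101} ≡ 9 mod 103. Verify: 23 × 9 = 207 ≡ 1 mod 103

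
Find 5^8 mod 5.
By repeated squaring mod 5: 5^{1}≡0, 5^{2}≡0, 5^{4}≡0, 5^{8}≡0. So 5^{8} ≡ 0 mod 5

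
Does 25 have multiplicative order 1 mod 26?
Powers of 25 mod 26: 25^1≡25, 25^2≡1. 25^1≡25≢1, so ord ≠ 1. No, the actual order is 2.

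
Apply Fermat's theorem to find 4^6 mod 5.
By Fermat: 4^{4} ≡ 1 mod 5. So 4^{6} = 4^{4} · 4^{2} ≡ 4^{2} ≡ 1 mod 5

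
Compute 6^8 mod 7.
Using Fermat: 6^{6} ≡ 1 (mod 7). 8 ≡ 2 (mod 6). So 6^{8} ≡ 6^{2} ≡ 1 (mod 7)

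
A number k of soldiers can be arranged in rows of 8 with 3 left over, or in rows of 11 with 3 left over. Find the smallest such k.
M = 8 × 11 = 88. M₁ = 11, y₁ ≡ 3 mod 8. M₂ = 8, y₂ ≡ 7 mod 11. k = 3×11×3 + 3×8×7 ≡ 3 mod 88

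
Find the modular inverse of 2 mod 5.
Since 5 is prime, by Fermat 2^(-1) ≡ 2^{3} ≡ 3 (mod 5). Verify: 2 × 3 = 6 ≡ 1 (mod 5)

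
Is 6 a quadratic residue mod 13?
By Euler's criterion: 6^{6} ≡ 12 (mod 13). Since this equals -1 (≡ 12), 6 is not a QR.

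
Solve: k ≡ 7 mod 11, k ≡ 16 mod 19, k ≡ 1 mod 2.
M = 11 × 19 × 2 = 418. M₁ = 38, y₁ ≡ 9 mod 11. M₂ = 22, y₂ ≡ 13 mod 19. M₃ = 209, y₃ ≡ 1 mod 2. k = 7×38×9 + 16×22×13 + 1×209×1 ≡ 73 mod 418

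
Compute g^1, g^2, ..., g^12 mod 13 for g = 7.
7^1, 7^2, ..., 7^{12} mod 13: [7, 10, 5, 9, 11, 12, 6, 3, 8, 4, 2, 1]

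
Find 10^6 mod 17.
By repeated squaring mod 17: 10^{1}≡10, 10^{2}≡15, 10^{4}≡4. Then 10^{6} = 10^{4+2} ≡ 4 × 15 ≡ 9 mod 17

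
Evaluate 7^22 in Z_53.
By repeated squaring mod 53: 7^{1}≡7, 7^{2}≡49, 7^{4}≡16, 7^{8}≡44, 7^{16}≡28. Then 7^{22} = 7^{16+4+2} ≡ 28 × 16 × 49 ≡ 10 mod 53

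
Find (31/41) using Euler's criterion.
(31/41) = 31^{20} mod 41 = 1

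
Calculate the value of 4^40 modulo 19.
Using Fermat: 4^{18} ≡ 1 mod 19. 40 ≡ 4 mod 18. So 4^{40} ≡ 4^{4} ≡ 9 mod 19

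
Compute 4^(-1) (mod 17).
Since 17 is prime, by Fermat 4^(-1) ≡ 4^{15} ≡ 13 (mod 17). Verify: 4 × 13 = 52 ≡ 1 (mod 17)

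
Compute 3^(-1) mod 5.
Since 5 is prime, by Fermat 3^(-1) ≡ 3^{3} ≡ 2 mod 5. Verify: 3 × 2 = 6 ≡ 1 mod 5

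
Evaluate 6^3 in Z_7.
6^{3} = 216 ≡ 6 mod 7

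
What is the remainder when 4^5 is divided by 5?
Using Fermat: 4^{4} ≡ 1 (mod 5). 5 ≡ 1 (mod 4). So 4^{5} ≡ 4^{1} ≡ 4 (mod 5)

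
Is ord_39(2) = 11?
Powers of 2 mod 39: 2^1≡2, 2^2≡4, 2^3≡8, 2^4≡16, 2^5≡32, 2^6≡25, 2^7≡11, 2^8≡22, 2^9≡5, 2^10≡10, 2^11≡20, 2^12≡1. 2^11≡20≢1, so ord ≠ 11. No, the actual order is 12.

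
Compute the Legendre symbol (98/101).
(98/101) = 98^{50} mod 101 = -1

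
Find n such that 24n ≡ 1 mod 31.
Since 31 is prime, by Fermat 24^(-1) ≡ 24^{29} ≡ 22 mod 31. Verify: 24 × 22 = 528 ≡ 1 mod 31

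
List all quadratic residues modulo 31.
Squares in Z_31*: {1, 2, 4, 5, 7, 8, 9, 10, 14, 16, 18, 19, 20, 25, 28}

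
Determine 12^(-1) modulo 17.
Since 17 is prime, by Fermat 12^(-1) ≡ 12^{15} ≡ 10 (mod 17). Verify: 12 × 10 = 120 ≡ 1 (mod 17)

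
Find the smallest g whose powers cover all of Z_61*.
g = 2. Powers: [2, 4, 8, 16, 32, 3, 6, 12, 24, 48, ...] generates all 60 non-zero residues.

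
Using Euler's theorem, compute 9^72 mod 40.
By Euler: 9^{16} ≡ 1 mod 40 since gcd(9, 40) = 1. 72 = 4×16 + 8. So 9^{72} ≡ 9^{8} ≡ 1 mod 40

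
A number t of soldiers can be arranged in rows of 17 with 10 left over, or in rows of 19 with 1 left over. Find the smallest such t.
M = 17 × 19 = 323. M₁ = 19, y₁ ≡ 9 mod 17. M₂ = 17, y₂ ≡ 9 mod 19. t = 10×19×9 + 1×17×9 ≡ 248 mod 323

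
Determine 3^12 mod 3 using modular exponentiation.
By repeated squaring mod 3: 3^{1}≡0, 3^{2}≡0, 3^{4}≡0, 3^{8}≡0. Then 3^{12} = 3^{8+4} ≡ 0 × 0 ≡ 0 mod 3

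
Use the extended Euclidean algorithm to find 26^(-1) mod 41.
Extended GCD: 26(-11) + 41(7) = 1. So 26^(-1) ≡ -11 ≡ 30 (mod 41). Verify: 26 × 30 = 780 ≡ 1 (mod 41)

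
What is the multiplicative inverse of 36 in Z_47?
Since 47 is prime, by Fermat 36^(-1) ≡ 36^{45} ≡ 17 mod 47. Verify: 36 × 17 = 612 ≡ 1 mod 47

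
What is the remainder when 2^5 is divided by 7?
By repeated squaring (mod 7): 2^{1}≡2, 2^{2}≡4, 2^{4}≡2. Then 2^{5} = 2^{4+1} ≡ 2 × 2 ≡ 4 (mod 7)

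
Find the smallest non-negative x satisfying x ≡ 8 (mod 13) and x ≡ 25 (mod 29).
M = 13 × 29 = 377. M₁ = 29, y₁ ≡ 9 (mod 13). M₂ = 13, y₂ ≡ 9 (mod 29). x = 8×29×9 + 25×13×9 ≡ 112 (mod 377)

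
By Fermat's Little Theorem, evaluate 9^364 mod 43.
By Fermat: 9^{42} ≡ 1 (mod 43). 364 ≡ 28 (mod 42). So 9^{364} ≡ 9^{28} ≡ 36 (mod 43)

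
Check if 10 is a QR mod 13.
By Euler's criterion: 10^{6} ≡ 1 (mod 13). Since this equals 1, 10 is a QR.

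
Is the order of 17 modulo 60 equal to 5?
Powers of 17 mod 60: 17^1≡17, 17^2≡49, 17^3≡53, 17^4≡1. Already 17^4≡1, so the order is 4 < 5. No, the actual order is 4.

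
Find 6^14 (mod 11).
Using Fermat: 6^{10} ≡ 1 (mod 11). 14 ≡ 4 (mod 10). So 6^{14} ≡ 6^{4} ≡ 9 (mod 11)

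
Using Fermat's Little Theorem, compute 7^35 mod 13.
By Fermat: 7^{12} ≡ 1 (mod 13). 35 = 2×12 + 11. So 7^{35} ≡ 7^{11} ≡ 2 (mod 13)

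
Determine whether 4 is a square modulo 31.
By Euler's criterion: 4^{15} ≡ 1 mod 31. Since this equals 1, 4 is a QR.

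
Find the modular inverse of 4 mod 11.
Since 11 is prime, by Fermat 4^(-1) ≡ 4^{9} ≡ 3 (mod 11). Verify: 4 × 3 = 12 ≡ 1 (mod 11)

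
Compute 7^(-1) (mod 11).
Since 11 is prime, by Fermat 7^(-1) ≡ 7^{9} ≡ 8 (mod 11). Verify: 7 × 8 = 56 ≡ 1 (mod 11)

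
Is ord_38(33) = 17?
Powers of 33 mod 38: 33^1≡33, 33^2≡25, 33^3≡27, 33^4≡17, 33^5≡29, 33^6≡7, 33^7≡3, 33^8≡23, 33^9≡37, 33^10≡5, 33^11≡13, 33^12≡11, 33^13≡21, 33^14≡9, 33^15≡31, 33^16≡35, 33^17≡15, 33^18≡1. 33^17≡15≢1, so ord ≠ 17. No, the actual order is 18.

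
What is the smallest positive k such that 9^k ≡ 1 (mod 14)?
Powers of 9 mod 14: 9^1≡9, 9^2≡11, 9^3≡1. So the order of 9 is 3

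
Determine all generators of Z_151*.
There are φ(150) = 40 primitive roots mod 151: {6, 7, 12, 13, 14, 15, 30, 35, 48, 51, 52, 54, 56, 61, 63, 71, 77, 82, 89, 93, 96, 102, 104, 106, 108, 109, 111, 112, 114, 115, 117, 120, 126, 129, 130, 133, 134, 140, 141, 146}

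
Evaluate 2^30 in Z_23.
Using Fermat: 2^{22} ≡ 1 (mod 23). 30 ≡ 8 (mod 22). So 2^{30} ≡ 2^{8} ≡ 3 (mod 23)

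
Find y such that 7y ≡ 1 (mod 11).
Since 11 is prime, by Fermat 7^(-1) ≡ 7^{9} ≡ 8 (mod 11). Verify: 7 × 8 = 56 ≡ 1 (mod 11)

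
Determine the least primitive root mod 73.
g = 5. For each prime q|72: 5^{36}≡72, 5^{24}≡8, none ≡ 1, so ord_73(5) = 72 and 5 is a primitive root.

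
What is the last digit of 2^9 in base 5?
Using Fermat: 2^{4} ≡ 1 (mod 5). 9 ≡ 1 (mod 4). So 2^{9} ≡ 2^{1} ≡ 2 (mod 5)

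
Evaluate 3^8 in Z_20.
By repeated squaring (mod 20): 3^{1}≡3, 3^{2}≡9, 3^{4}≡1, 3^{8}≡1. So 3^{8} ≡ 1 (mod 20)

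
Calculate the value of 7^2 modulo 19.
7^{2} = 49 ≡ 11 (mod 19)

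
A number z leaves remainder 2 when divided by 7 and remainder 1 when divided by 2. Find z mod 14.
M = 7 × 2 = 14. M₁ = 2, y₁ ≡ 4 mod 7. M₂ = 7, y₂ ≡ 1 mod 2. z = 2×2×4 + 1×7×1 ≡ 9 mod 14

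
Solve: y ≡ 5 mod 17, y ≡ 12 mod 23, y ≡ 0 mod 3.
M = 17 × 23 × 3 = 1173. M₁ = 69, y₁ ≡ 1 mod 17. M₂ = 51, y₂ ≡ 14 mod 23. M₃ = 391, y₃ ≡ 1 mod 3. y = 5×69×1 + 12×51×14 + 0×391×1 ≡ 702 mod 1173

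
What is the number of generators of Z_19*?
There are φ(19-1) = φ(18) = 6 primitive roots modulo 19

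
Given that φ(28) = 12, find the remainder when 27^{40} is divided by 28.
By Euler: 27^{12} ≡ 1 (mod 28) since gcd(27, 28) = 1. 40 = 3×12 + 4. So 27^{40} ≡ 27^{4} ≡ 1 (mod 28)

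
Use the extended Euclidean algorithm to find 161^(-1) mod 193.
Extended GCD: 161(6) + 193(-5) = 1. So 161^(-1) ≡ 6 (mod 193). Verify: 161 × 6 = 966 ≡ 1 (mod 193)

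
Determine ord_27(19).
Powers of 19 mod 27: 19^1≡19, 19^2≡10, 19^3≡1. Order = 3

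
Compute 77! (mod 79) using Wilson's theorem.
(78)! = (77)! × (78) ≡ -1 (mod 79). So (77)! ≡ -1 × (78)^(-1) ≡ (-1)×(-1) = 1 (mod 79)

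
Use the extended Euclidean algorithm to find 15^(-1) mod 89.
Extended GCD: 15(6) + 89(-1) = 1. So 15^(-1) ≡ 6 (mod 89). Verify: 15 × 6 = 90 ≡ 1 (mod 89)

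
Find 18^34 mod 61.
By repeated squaring mod 61: 18^{1}≡18, 18^{2}≡19, 18^{4}≡56, 18^{8}≡25, 18^{16}≡15, 18^{32}≡42. Then 18^{34} = 18^{32+2} ≡ 42 × 19 ≡ 5 mod 61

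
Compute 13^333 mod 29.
Using Fermat: 13^{28} ≡ 1 (mod 29). 333 ≡ 25 (mod 28). So 13^{333} ≡ 13^{25} ≡ 4 (mod 29)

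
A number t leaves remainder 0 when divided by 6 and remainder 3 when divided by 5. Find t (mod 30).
M = 6 × 5 = 30. M₁ = 5, y₁ ≡ 5 (mod 6). M₂ = 6, y₂ ≡ 1 (mod 5). t = 0×5×5 + 3×6×1 ≡ 18 (mod 30)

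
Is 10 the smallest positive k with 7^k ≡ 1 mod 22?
Powers of 7 mod 22: 7^1≡7, 7^2≡5, 7^3≡13, 7^4≡3, 7^5≡21, 7^6≡15, 7^7≡17, 7^8≡9, 7^9≡19, 7^10≡1. First k with 7^k≡1 is k=10. Yes, ord_22(7) = 10.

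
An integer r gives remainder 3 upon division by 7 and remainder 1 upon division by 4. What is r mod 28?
M = 7 × 4 = 28. M₁ = 4, y₁ ≡ 2 mod 7. M₂ = 7, y₂ ≡ 3 mod 4. r = 3×4×2 + 1×7×3 ≡ 17 mod 28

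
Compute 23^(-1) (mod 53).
Since 53 is prime, by Fermat 23^(-1) ≡ 23^{51} ≡ 30 (mod 53). Verify: 23 × 30 = 690 ≡ 1 (mod 53)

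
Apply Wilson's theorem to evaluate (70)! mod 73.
(72)! = (70)! × (71) × (72) ≡ -1 mod 73. So (70)! ≡ -1 × [(72)(71)]^(-1) ≡ 36 mod 73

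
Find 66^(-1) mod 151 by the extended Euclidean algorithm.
Extended GCD: 66(-16) + 151(7) = 1. So 66^(-1) ≡ -16 ≡ 135 mod 151. Verify: 66 × 135 = 8910 ≡ 1 mod 151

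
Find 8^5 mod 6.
By repeated squaring mod 6: 8^{1}≡2, 8^{2}≡4, 8^{4}≡4. Then 8^{5} = 8^{4+1} ≡ 4 × 2 ≡ 2 mod 6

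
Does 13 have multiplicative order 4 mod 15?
Powers of 13 mod 15: 13^1≡13, 13^2≡4, 13^3≡7, 13^4≡1. First k with 13^k≡1 is k=4. Yes, ord_15(13) = 4.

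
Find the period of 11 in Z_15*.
Powers of 11 mod 15: 11^1≡11, 11^2≡1. Order = 2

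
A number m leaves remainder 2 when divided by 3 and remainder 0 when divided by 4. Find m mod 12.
M = 3 × 4 = 12. M₁ = 4, y₁ ≡ 1 mod 3. M₂ = 3, y₂ ≡ 3 mod 4. m = 2×4×1 + 0×3×3 ≡ 8 mod 12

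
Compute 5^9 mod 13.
By repeated squaring mod 13: 5^{1}≡5, 5^{2}≡12, 5^{4}≡1, 5^{8}≡1. Then 5^{9} = 5^{8+1} ≡ 1 × 5 ≡ 5 mod 13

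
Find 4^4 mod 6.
4^{4} = 256 ≡ 4 mod 6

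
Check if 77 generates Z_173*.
77^{86} ≡ 1 (mod 173) and 86 < 172, so ord_173(77) = 86 ≠ 172 and 77 is not a primitive root.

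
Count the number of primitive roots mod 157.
There are φ(157-1) = φ(156) = 48 primitive roots modulo 157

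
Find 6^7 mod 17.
By repeated squaring mod 17: 6^{1}≡6, 6^{2}≡2, 6^{4}≡4. Then 6^{7} = 6^{4+2+1} ≡ 4 × 2 × 6 ≡ 14 mod 17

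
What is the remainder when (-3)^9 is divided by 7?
Using Fermat: (-3)^{6} ≡ 1 mod 7. 9 ≡ 3 mod 6. So (-3)^{9} ≡ (-3)^{3} ≡ 1 mod 7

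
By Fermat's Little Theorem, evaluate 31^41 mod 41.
By Fermat: 31^{40} ≡ 1 mod 41. So 31^{41} = 31^{40} · 31^{1} ≡ 31^{1} ≡ 31 mod 41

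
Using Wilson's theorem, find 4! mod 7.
(6)! = (4)! × (5) × (6) ≡ -1 (mod 7). So (4)! ≡ -1 × [(6)(5)]^(-1) ≡ 3 (mod 7)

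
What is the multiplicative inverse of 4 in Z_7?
Since 7 is prime, by Fermat 4^(-1) ≡ 4^{5} ≡ 2 mod 7. Verify: 4 × 2 = 8 ≡ 1 mod 7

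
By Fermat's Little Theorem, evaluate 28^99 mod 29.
By Fermat: 28^{28} ≡ 1 mod 29. 99 = 3×28 + 15. So 28^{99} ≡ 28^{15} ≡ 28 mod 29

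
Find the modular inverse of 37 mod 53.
Since 53 is prime, by Fermat 37^(-1) ≡ 37^{51} ≡ 43 (mod 53). Verify: 37 × 43 = 1591 ≡ 1 (mod 53)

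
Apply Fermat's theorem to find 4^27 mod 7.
By Fermat: 4^{6} ≡ 1 mod 7. 27 = 4×6 + 3. So 4^{27} ≡ 4^{3} ≡ 1 mod 7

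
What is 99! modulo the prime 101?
(100)! = (99)! × (100) ≡ -1 mod 101. So (99)! ≡ -1 × (100)^(-1) ≡ (-1)×(-1) = 1 mod 101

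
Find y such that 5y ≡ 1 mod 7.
Since 7 is prime, by Fermat 5^(-1) ≡ 5^{5} ≡ 3 mod 7. Verify: 5 × 3 = 15 ≡ 1 mod 7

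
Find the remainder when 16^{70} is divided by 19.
By Fermat: 16^{18} ≡ 1 mod 19. 70 = 3×18 + 16. So 16^{70} ≡ 16^{16} ≡ 17 mod 19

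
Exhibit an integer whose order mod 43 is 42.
3 has order 42 mod 43 since 3^{42} ≡ 1 (mod 43) and no smaller power works.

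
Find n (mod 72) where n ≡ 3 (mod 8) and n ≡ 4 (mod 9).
M = 8 × 9 = 72. M₁ = 9, y₁ ≡ 1 (mod 8). M₂ = 8, y₂ ≡ 8 (mod 9). n = 3×9×1 + 4×8×8 ≡ 67 (mod 72)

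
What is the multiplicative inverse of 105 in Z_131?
Since 131 is prime, by Fermat 105^(-1) ≡ 105^{129} ≡ 5 mod 131. Verify: 105 × 5 = 525 ≡ 1 mod 131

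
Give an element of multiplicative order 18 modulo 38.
3 has order 18 mod 38 since 3^{18} ≡ 1 (mod 38) and no smaller power works.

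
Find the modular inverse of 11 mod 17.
Since 17 is prime, by Fermat 11^(-1) ≡ 11^{15} ≡ 14 mod 17. Verify: 11 × 14 = 154 ≡ 1 mod 17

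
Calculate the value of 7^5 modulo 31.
By repeated squaring mod 31: 7^{1}≡7, 7^{2}≡18, 7^{4}≡14. Then 7^{5} = 7^{4+1} ≡ 14 × 7 ≡ 5 mod 31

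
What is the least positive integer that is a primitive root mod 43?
g = 3. For each prime q|42: 3^{21}≡42, 3^{14}≡36, 3^{6}≡41, none ≡ 1, so ord_43(3) = 42 and 3 is a primitive root.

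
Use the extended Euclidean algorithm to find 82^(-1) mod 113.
Extended GCD: 82(51) + 113(-37) = 1. So 82^(-1) ≡ 51 (mod 113). Verify: 82 × 51 = 4182 ≡ 1 (mod 113)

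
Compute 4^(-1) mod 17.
Since 17 is prime, by Fermat 4^(-1) ≡ 4^{15} ≡ 13 mod 17. Verify: 4 × 13 = 52 ≡ 1 mod 17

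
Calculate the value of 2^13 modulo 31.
By repeated squaring mod 31: 2^{1}≡2, 2^{2}≡4, 2^{4}≡16, 2^{8}≡8. Then 2^{13} = 2^{8+4+1} ≡ 8 × 16 × 2 ≡ 8 mod 31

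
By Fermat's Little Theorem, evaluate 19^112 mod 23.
By Fermat: 19^{22} ≡ 1 (mod 23). 112 = 5×22 + 2. So 19^{112} ≡ 19^{2} ≡ 16 (mod 23)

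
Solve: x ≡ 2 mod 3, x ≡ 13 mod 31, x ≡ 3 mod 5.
M = 3 × 31 × 5 = 465. M₁ = 155, y₁ ≡ 2 mod 3. M₂ = 15, y₂ ≡ 29 mod 31. M₃ = 93, y₃ ≡ 2 mod 5. x = 2×155×2 + 13×15×29 + 3×93×2 ≡ 323 mod 465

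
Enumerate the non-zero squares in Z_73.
Squares in Z_73*: {1, 2, 3, 4, 6, 8, 9, 12, 16, 18, 19, 23, 24, 25, 27, 32, 35, 36, 37, 38, 41, 46, 48, 49, 50, 54, 55, 57, 61, 64, 65, 67, 69, 70, 71, 72}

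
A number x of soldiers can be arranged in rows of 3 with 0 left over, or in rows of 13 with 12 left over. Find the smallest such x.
M = 3 × 13 = 39. M₁ = 13, y₁ ≡ 1 (mod 3). M₂ = 3, y₂ ≡ 9 (mod 13). x = 0×13×1 + 12×3×9 ≡ 12 (mod 39)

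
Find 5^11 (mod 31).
By repeated squaring (mod 31): 5^{1}≡5, 5^{2}≡25, 5^{4}≡5, 5^{8}≡25. Then 5^{11} = 5^{8+2+1} ≡ 25 × 25 × 5 ≡ 25 (mod 31)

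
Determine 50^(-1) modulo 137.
Since 137 is prime, by Fermat 50^(-1) ≡ 50^{135} ≡ 74 mod 137. Verify: 50 × 74 = 3700 ≡ 1 mod 137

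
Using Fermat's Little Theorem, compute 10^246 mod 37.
By Fermat: 10^{36} ≡ 1 mod 37. 246 ≡ 30 mod 36. So 10^{246} ≡ 10^{30} ≡ 1 mod 37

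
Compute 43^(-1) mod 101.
Since 101 is prime, by Fermat 43^(-1) ≡ 43^{99} ≡ 47 mod 101. Verify: 43 × 47 = 2021 ≡ 1 mod 101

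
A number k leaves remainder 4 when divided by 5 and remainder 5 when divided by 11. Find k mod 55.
M = 5 × 11 = 55. M₁ = 11, y₁ ≡ 1 mod 5. M₂ = 5, y₂ ≡ 9 mod 11. k = 4×11×1 + 5×5×9 ≡ 49 mod 55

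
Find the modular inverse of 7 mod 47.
Since 47 is prime, by Fermat 7^(-1) ≡ 7^{45} ≡ 27 (mod 47). Verify: 7 × 27 = 189 ≡ 1 (mod 47)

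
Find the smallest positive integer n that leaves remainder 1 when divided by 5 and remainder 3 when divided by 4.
M = 5 × 4 = 20. M₁ = 4, y₁ ≡ 4 mod 5. M₂ = 5, y₂ ≡ 1 mod 4. n = 1×4×4 + 3×5×1 ≡ 11 mod 20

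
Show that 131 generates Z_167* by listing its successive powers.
131^1, 131^2, ..., 131^{166} mod 167: [131, 127, 104, 97, 15, 128, 68, 57, 119, 58, 83, 18, 20, 115, 35, 76, 103, 133, 55, 24, 138, 42, 158, 157, 26, 66, 129, 32, 17, 56, 155, 98, 146, 88, 5, 154, 134, 19, 151, 75, 139, 6, 118, 94, 123, 81, 90, 100, 74, 8, 46, 14, 164, 108, 120, 22, 43, 122, 117, 130, 163, 144, 160, 85, 113, 107, 156, 62, 106, 25, 102, 2, 95, 87, 41, 27, 30, 89, 136, 114, 71, 116, 166, 36, 40, 63, 70, 152, 39, 99, 110, 48, 109, 84, 149, 147, 52, 132, 91, 64, 34, 112, 143, 29, 125, 9, 10, 141, 101, 38, 135, 150, 111, 12, 69, 21, 79, 162, 13, 33, 148, 16, 92, 28, 161, 49, 73, 44, 86, 77, 67, 93, 159, 121, 153, 3, 59, 47, 145, 124, 45, 50, 37, 4, 23, 7, 82, 54, 60, 11, 105, 61, 142, 65, 165, 72, 80, 126, 140, 137, 78, 31, 53, 96, 51, 1]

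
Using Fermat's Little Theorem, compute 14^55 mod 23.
By Fermat: 14^{22} ≡ 1 (mod 23). 55 = 2×22 + 11. So 14^{55} ≡ 14^{11} ≡ 22 (mod 23)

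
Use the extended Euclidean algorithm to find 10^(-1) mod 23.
Extended GCD: 10(7) + 23(-3) = 1. So 10^(-1) ≡ 7 (mod 23). Verify: 10 × 7 = 70 ≡ 1 (mod 23)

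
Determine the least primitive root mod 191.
g = 19. Powers: [19, 170, 174, 59, 166, 98, 143, 43, ...] generates all 190 non-zero residues.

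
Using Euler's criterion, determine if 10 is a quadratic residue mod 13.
By Euler's criterion: 10^{6} ≡ 1 mod 13. Since this equals 1, 10 is a QR.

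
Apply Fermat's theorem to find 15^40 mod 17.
By Fermat: 15^{16} ≡ 1 mod 17. 40 = 2×16 + 8. So 15^{40} ≡ 15^{8} ≡ 1 mod 17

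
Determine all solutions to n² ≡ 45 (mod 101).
The square roots of 45 mod 101 are 34 and 67. Verify: 34² = 1156 ≡ 45 (mod 101)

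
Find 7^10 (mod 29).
By repeated squaring (mod 29): 7^{1}≡7, 7^{2}≡20, 7^{4}≡23, 7^{8}≡7. Then 7^{10} = 7^{8+2} ≡ 7 × 20 ≡ 24 (mod 29)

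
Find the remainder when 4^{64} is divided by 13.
By Fermat: 4^{12} ≡ 1 (mod 13). 64 = 5×12 + 4. So 4^{64} ≡ 4^{4} ≡ 9 (mod 13)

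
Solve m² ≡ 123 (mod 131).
The square roots of 123 mod 131 are 75 and 56. Verify: 75² = 5625 ≡ 123 (mod 131)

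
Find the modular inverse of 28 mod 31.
Since 31 is prime, by Fermat 28^(-1) ≡ 28^{29} ≡ 10 mod 31. Verify: 28 × 10 = 280 ≡ 1 mod 31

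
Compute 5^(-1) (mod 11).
Since 11 is prime, by Fermat 5^(-1) ≡ 5^{9} ≡ 9 (mod 11). Verify: 5 × 9 = 45 ≡ 1 (mod 11)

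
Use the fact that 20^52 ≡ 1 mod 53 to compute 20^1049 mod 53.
By Fermat: 20^{52} ≡ 1 mod 53. 1049 ≡ 9 mod 52. So 20^{1049} ≡ 20^{9} ≡ 26 mod 53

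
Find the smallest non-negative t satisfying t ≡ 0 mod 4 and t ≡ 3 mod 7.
M = 4 × 7 = 28. M₁ = 7, y₁ ≡ 3 mod 4. M₂ = 4, y₂ ≡ 2 mod 7. t = 0×7×3 + 3×4×2 ≡ 24 mod 28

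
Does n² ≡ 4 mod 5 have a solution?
By Euler's criterion: 4^{2} ≡ 1 mod 5. Since this equals 1, 4 is a QR.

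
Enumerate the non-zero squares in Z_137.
Quadratic residues modulo 137: {1, 2, 4, 7, 8, 9, 11, 14, 15, 16, 17, 18, 19, 22, 25, 28, 30, 32, 34, 36, 37, 38, 39, 44, 49, 50, 56, 59, 60, 61, 63, 64, 65, 68, 69, 72, 73, 74, 76, 77, 78, 81, 87, 88, 93, 98, 99, 100, 101, 103, 105, 107, 109, 112, 115, 118, 119, 120, 121, 122, 123, 126, 128, 129, 130, 133, 135, 136}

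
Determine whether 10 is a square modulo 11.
By Euler's criterion: 10^{5} ≡ 10 mod 11. Since this equals -1 (≡ 10), 10 is not a QR.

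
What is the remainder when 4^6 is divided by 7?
Using Fermat: 4^{6} ≡ 1 (mod 7). 6 ≡ 0 (mod 6). So 4^{6} ≡ 4^{0} ≡ 1 (mod 7)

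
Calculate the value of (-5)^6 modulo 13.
By repeated squaring (mod 13): (-5)^{1}≡8, (-5)^{2}≡12, (-5)^{4}≡1. Then (-5)^{6} = (-5)^{4+2} ≡ 1 × 12 ≡ 12 (mod 13)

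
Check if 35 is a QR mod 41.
By Euler's criterion: 35^{20} ≡ 40 (mod 41). Since this equals -1 (≡ 40), 35 is not a QR.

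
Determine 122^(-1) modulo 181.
Since 181 is prime, by Fermat 122^(-1) ≡ 122^{179} ≡ 46 (mod 181). Verify: 122 × 46 = 5612 ≡ 1 (mod 181)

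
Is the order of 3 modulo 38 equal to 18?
Powers of 3 mod 38: 3^1≡3, 3^2≡9, 3^3≡27, 3^4≡5, 3^5≡15, 3^6≡7, 3^7≡21, 3^8≡25, 3^9≡37, 3^10≡35, 3^11≡29, 3^12≡11, 3^13≡33, 3^14≡23, 3^15≡31, 3^16≡17, 3^17≡13, 3^18≡1. First k with 3^k≡1 is k=18. Yes, ord_38(3) = 18.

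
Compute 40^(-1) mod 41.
Since 41 is prime, by Fermat 40^(-1) ≡ 40^{39} ≡ 40 mod 41. Verify: 40 × 40 = 1600 ≡ 1 mod 41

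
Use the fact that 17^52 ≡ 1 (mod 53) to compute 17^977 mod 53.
By Fermat: 17^{52} ≡ 1 (mod 53). 977 ≡ 41 (mod 52). So 17^{977} ≡ 17^{41} ≡ 29 (mod 53)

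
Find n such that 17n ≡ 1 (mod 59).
Since 59 is prime, by Fermat 17^(-1) ≡ 17^{57} ≡ 7 (mod 59). Verify: 17 × 7 = 119 ≡ 1 (mod 59)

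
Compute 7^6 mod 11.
By repeated squaring mod 11: 7^{1}≡7, 7^{2}≡5, 7^{4}≡3. Then 7^{6} = 7^{4+2} ≡ 3 × 5 ≡ 4 mod 11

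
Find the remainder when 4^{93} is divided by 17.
By Fermat: 4^{16} ≡ 1 (mod 17). 93 = 5×16 + 13. So 4^{93} ≡ 4^{13} ≡ 4 (mod 17)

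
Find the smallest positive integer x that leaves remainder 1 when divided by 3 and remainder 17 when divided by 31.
M = 3 × 31 = 93. M₁ = 31, y₁ ≡ 1 (mod 3). M₂ = 3, y₂ ≡ 21 (mod 31). x = 1×31×1 + 17×3×21 ≡ 79 (mod 93)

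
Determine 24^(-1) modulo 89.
Since 89 is prime, by Fermat 24^(-1) ≡ 24^{87} ≡ 26 mod 89. Verify: 24 × 26 = 624 ≡ 1 mod 89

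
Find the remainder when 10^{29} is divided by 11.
By Fermat: 10^{10} ≡ 1 (mod 11). 29 = 2×10 + 9. So 10^{29} ≡ 10^{9} ≡ 10 (mod 11)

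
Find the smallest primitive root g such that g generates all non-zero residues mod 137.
g = 3. Powers: [3, 9, 27, 81, 106, 44, 132, ...] generates all 136 non-zero residues.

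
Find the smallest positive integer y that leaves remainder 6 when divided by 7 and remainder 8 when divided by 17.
M = 7 × 17 = 119. M₁ = 17, y₁ ≡ 5 mod 7. M₂ = 7, y₂ ≡ 5 mod 17. y = 6×17×5 + 8×7×5 ≡ 76 mod 119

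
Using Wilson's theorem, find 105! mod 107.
(106)! = (105)! × (106) ≡ -1 (mod 107). So (105)! ≡ -1 × (106)^(-1) ≡ (-1)×(-1) = 1 (mod 107)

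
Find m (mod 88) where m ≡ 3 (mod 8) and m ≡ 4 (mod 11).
M = 8 × 11 = 88. M₁ = 11, y₁ ≡ 3 (mod 8). M₂ = 8, y₂ ≡ 7 (mod 11). m = 3×11×3 + 4×8×7 ≡ 59 (mod 88)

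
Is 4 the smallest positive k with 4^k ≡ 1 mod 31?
Powers of 4 mod 31: 4^1≡4, 4^2≡16, 4^3≡2, 4^4≡8, 4^5≡1. 4^4≡8≢1, so ord ≠ 4. No, the actual order is 5.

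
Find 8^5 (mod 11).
By repeated squaring (mod 11): 8^{1}≡8, 8^{2}≡9, 8^{4}≡4. Then 8^{5} = 8^{4+1} ≡ 4 × 8 ≡ 10 (mod 11)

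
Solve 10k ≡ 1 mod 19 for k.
Since 19 is prime, by Fermat 10^(-1) ≡ 10^{17} ≡ 2 mod 19. Verify: 10 × 2 = 20 ≡ 1 mod 19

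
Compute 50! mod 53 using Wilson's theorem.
(52)! = (50)! × (51) × (52) ≡ -1 mod 53. So (50)! ≡ -1 × [(52)(51)]^(-1) ≡ 26 mod 53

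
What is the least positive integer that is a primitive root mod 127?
g = 3. Powers: [3, 9, 27, 81, 116, 94, 28, ...] generates all 126 non-zero residues.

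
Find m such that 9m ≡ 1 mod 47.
Since 47 is prime, by Fermat 9^(-1) ≡ 9^{45} ≡ 21 mod 47. Verify: 9 × 21 = 189 ≡ 1 mod 47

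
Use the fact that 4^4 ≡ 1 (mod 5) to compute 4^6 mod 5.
By Fermat: 4^{4} ≡ 1 (mod 5). So 4^{6} = 4^{4} · 4^{2} ≡ 4^{2} ≡ 1 (mod 5)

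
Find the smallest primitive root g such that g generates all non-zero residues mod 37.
g = 2. Powers: [2, 4, 8, 16, 32, 27, 17, 34, 31, 25, ...] generates all 36 non-zero residues.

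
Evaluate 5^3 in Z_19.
5^{3} = 125 ≡ 11 mod 19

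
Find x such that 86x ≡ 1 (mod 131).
Since 131 is prime, by Fermat 86^(-1) ≡ 86^{129} ≡ 32 (mod 131). Verify: 86 × 32 = 2752 ≡ 1 (mod 131)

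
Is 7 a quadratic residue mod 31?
By Euler's criterion: 7^{15} ≡ 1 (mod 31). Since this equals 1, 7 is a QR.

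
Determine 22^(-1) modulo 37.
Since 37 is prime, by Fermat 22^(-1) ≡ 22^{35} ≡ 32 (mod 37). Verify: 22 × 32 = 704 ≡ 1 (mod 37)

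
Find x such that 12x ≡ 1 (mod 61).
Since 61 is prime, by Fermat 12^(-1) ≡ 12^{59} ≡ 56 (mod 61). Verify: 12 × 56 = 672 ≡ 1 (mod 61)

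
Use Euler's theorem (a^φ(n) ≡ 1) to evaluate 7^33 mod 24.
By Euler: 7^{8} ≡ 1 mod 24 since gcd(7, 24) = 1. 33 = 4×8 + 1. So 7^{33} ≡ 7^{1} ≡ 7 mod 24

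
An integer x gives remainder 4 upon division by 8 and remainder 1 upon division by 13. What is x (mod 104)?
M = 8 × 13 = 104. M₁ = 13, y₁ ≡ 5 (mod 8). M₂ = 8, y₂ ≡ 5 (mod 13). x = 4×13×5 + 1×8×5 ≡ 92 (mod 104)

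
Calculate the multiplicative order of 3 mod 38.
Powers of 3 mod 38: 3^1≡3, 3^2≡9, 3^3≡27, 3^4≡5, 3^5≡15, 3^6≡7, 3^7≡21, 3^8≡25, 3^9≡37, 3^10≡35, 3^11≡29, 3^12≡11, 3^13≡33, 3^14≡23, 3^15≡31, 3^16≡17, 3^17≡13, 3^18≡1. So the order of 3 is 18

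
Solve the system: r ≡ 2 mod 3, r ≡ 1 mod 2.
M = 3 × 2 = 6. M₁ = 2, y₁ ≡ 2 mod 3. M₂ = 3, y₂ ≡ 1 mod 2. r = 2×2×2 + 1×3×1 ≡ 5 mod 6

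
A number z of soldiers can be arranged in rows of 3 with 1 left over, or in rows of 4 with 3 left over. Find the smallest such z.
M = 3 × 4 = 12. M₁ = 4, y₁ ≡ 1 mod 3. M₂ = 3, y₂ ≡ 3 mod 4. z = 1×4×1 + 3×3×3 ≡ 7 mod 12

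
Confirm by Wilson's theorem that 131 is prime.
(130)! mod 131 = 130. Since this equals -1 mod 131, Wilson confirms 131 is prime.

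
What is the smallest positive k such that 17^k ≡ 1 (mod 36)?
Powers of 17 mod 36: 17^1≡17, 17^2≡1. ord_36(17) = 2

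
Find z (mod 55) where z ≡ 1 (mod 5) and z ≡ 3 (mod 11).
M = 5 × 11 = 55. M₁ = 11, y₁ ≡ 1 (mod 5). M₂ = 5, y₂ ≡ 9 (mod 11). z = 1×11×1 + 3×5×9 ≡ 36 (mod 55)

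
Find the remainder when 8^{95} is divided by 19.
By Fermat: 8^{18} ≡ 1 (mod 19). 95 = 5×18 + 5. So 8^{95} ≡ 8^{5} ≡ 12 (mod 19)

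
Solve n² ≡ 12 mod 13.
The square roots of 12 mod 13 are 8 and 5. Verify: 8² = 64 ≡ 12 mod 13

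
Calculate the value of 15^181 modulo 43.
Using Fermat: 15^{42} ≡ 1 (mod 43). 181 ≡ 13 (mod 42). So 15^{181} ≡ 15^{13} ≡ 9 (mod 43)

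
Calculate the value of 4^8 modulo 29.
By repeated squaring (mod 29): 4^{1}≡4, 4^{2}≡16, 4^{4}≡24, 4^{8}≡25. So 4^{8} ≡ 25 (mod 29)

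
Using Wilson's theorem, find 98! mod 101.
(100)! = (98)! × (99) × (100) ≡ -1 mod 101. So (98)! ≡ -1 × [(100)(99)]^(-1) ≡ 50 mod 101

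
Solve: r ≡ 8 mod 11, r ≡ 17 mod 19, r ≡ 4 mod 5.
M = 11 × 19 × 5 = 1045. M₁ = 95, y₁ ≡ 8 mod 11. M₂ = 55, y₂ ≡ 9 mod 19. M₃ = 209, y₃ ≡ 4 mod 5. r = 8×95×8 + 17×55×9 + 4×209×4 ≡ 74 mod 1045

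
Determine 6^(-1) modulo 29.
Since 29 is prime, by Fermat 6^(-1) ≡ 6^{27} ≡ 5 (mod 29). Verify: 6 × 5 = 30 ≡ 1 (mod 29)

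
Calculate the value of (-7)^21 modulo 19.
Using Fermat: (-7)^{18} ≡ 1 mod 19. 21 ≡ 3 mod 18. So (-7)^{21} ≡ (-7)^{3} ≡ 18 mod 19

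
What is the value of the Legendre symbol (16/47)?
(16/47) = 16^{23} mod 47 = 1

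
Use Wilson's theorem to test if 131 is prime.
(130)! mod 131 = 130. Since 130 ≡ -1 (mod 131), 131 is prime.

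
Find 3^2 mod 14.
3^{2} = 9 ≡ 9 mod 14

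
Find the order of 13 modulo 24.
Powers of 13 mod 24: 13^1≡13, 13^2≡1. ord_24(13) = 2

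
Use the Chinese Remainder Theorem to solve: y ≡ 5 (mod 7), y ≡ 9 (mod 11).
M = 7 × 11 = 77. M₁ = 11, y₁ ≡ 2 (mod 7). M₂ = 7, y₂ ≡ 8 (mod 11). y = 5×11×2 + 9×7×8 ≡ 75 (mod 77)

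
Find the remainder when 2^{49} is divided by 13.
By Fermat: 2^{12} ≡ 1 mod 13. 49 = 4×12 + 1. So 2^{49} ≡ 2^{1} ≡ 2 mod 13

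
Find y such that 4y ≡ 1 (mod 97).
Since 97 is prime, by Fermat 4^(-1) ≡ 4^{95} ≡ 73 (mod 97). Verify: 4 × 73 = 292 ≡ 1 (mod 97)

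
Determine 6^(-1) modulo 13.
Since 13 is prime, by Fermat 6^(-1) ≡ 6^{11} ≡ 11 mod 13. Verify: 6 × 11 = 66 ≡ 1 mod 13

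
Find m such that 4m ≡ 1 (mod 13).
Since 13 is prime, by Fermat 4^(-1) ≡ 4^{11} ≡ 10 (mod 13). Verify: 4 × 10 = 40 ≡ 1 (mod 13)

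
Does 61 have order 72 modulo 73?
61^{36} ≡ 1 (mod 73) and 36 < 72, so ord_73(61) = 36 ≠ 72 and 61 is not a primitive root.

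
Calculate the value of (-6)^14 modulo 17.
By repeated squaring (mod 17): (-6)^{1}≡11, (-6)^{2}≡2, (-6)^{4}≡4, (-6)^{8}≡16. Then (-6)^{14} = (-6)^{8+4+2} ≡ 16 × 4 × 2 ≡ 9 (mod 17)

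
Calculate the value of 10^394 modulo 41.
Using Fermat: 10^{40} ≡ 1 mod 41. 394 ≡ 34 mod 40. So 10^{394} ≡ 10^{34} ≡ 37 mod 41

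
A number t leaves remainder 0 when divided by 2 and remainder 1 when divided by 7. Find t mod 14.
M = 2 × 7 = 14. M₁ = 7, y₁ ≡ 1 mod 2. M₂ = 2, y₂ ≡ 4 mod 7. t = 0×7×1 + 1×2×4 ≡ 8 mod 14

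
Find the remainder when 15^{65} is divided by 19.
By Fermat: 15^{18} ≡ 1 (mod 19). 65 = 3×18 + 11. So 15^{65} ≡ 15^{11} ≡ 3 (mod 19)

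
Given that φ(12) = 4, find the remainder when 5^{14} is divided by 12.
By Euler: 5^{4} ≡ 1 mod 12 since gcd(5, 12) = 1. 14 = 3×4 + 2. So 5^{14} ≡ 5^{2} ≡ 1 mod 12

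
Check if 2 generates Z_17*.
2^{8} ≡ 1 (mod 17) and 8 < 16, so ord_17(2) = 8 ≠ 16 and 2 is not a primitive root.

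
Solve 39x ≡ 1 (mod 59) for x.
Since 59 is prime, by Fermat 39^(-1) ≡ 39^{57} ≡ 56 (mod 59). Verify: 39 × 56 = 2184 ≡ 1 (mod 59)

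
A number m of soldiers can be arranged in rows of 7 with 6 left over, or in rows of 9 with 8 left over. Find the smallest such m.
M = 7 × 9 = 63. M₁ = 9, y₁ ≡ 4 mod 7. M₂ = 7, y₂ ≡ 4 mod 9. m = 6×9×4 + 8×7×4 ≡ 62 mod 63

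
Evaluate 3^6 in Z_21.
By repeated squaring (mod 21): 3^{1}≡3, 3^{2}≡9, 3^{4}≡18. Then 3^{6} = 3^{4+2} ≡ 18 × 9 ≡ 15 (mod 21)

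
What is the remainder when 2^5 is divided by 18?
By repeated squaring mod 18: 2^{1}≡2, 2^{2}≡4, 2^{4}≡16. Then 2^{5} = 2^{4+1} ≡ 16 × 2 ≡ 14 mod 18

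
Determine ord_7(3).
Powers of 3 mod 7: 3^1≡3, 3^2≡2, 3^3≡6, 3^4≡4, 3^5≡5, 3^6≡1. So the order of 3 is 6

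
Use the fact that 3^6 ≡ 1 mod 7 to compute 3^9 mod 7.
By Fermat: 3^{6} ≡ 1 mod 7. So 3^{9} = 3^{6} · 3^{3} ≡ 3^{3} ≡ 6 mod 7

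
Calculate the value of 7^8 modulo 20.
By repeated squaring mod 20: 7^{1}≡7, 7^{2}≡9, 7^{4}≡1, 7^{8}≡1. So 7^{8} ≡ 1 mod 20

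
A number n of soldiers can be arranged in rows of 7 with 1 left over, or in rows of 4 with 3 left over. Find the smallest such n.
M = 7 × 4 = 28. M₁ = 4, y₁ ≡ 2 (mod 7). M₂ = 7, y₂ ≡ 3 (mod 4). n = 1×4×2 + 3×7×3 ≡ 15 (mod 28)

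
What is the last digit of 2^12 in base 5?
Using Fermat: 2^{4} ≡ 1 mod 5. 12 ≡ 0 mod 4. So 2^{12} ≡ 2^{0} ≡ 1 mod 5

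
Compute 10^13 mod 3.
Using Fermat: 10^{2} ≡ 1 mod 3. 13 ≡ 1 mod 2. So 10^{13} ≡ 10^{1} ≡ 1 mod 3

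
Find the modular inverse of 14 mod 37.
Since 37 is prime, by Fermat 14^(-1) ≡ 14^{35} ≡ 8 mod 37. Verify: 14 × 8 = 112 ≡ 1 mod 37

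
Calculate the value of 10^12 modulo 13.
Using Fermat: 10^{12} ≡ 1 mod 13. 12 ≡ 0 mod 12. So 10^{12} ≡ 10^{0} ≡ 1 mod 13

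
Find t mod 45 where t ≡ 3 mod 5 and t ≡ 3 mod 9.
M = 5 × 9 = 45. M₁ = 9, y₁ ≡ 4 mod 5. M₂ = 5, y₂ ≡ 2 mod 9. t = 3×9×4 + 3×5×2 ≡ 3 mod 45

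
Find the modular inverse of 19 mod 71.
Since 71 is prime, by Fermat 19^(-1) ≡ 19^{69} ≡ 15 (mod 71). Verify: 19 × 15 = 285 ≡ 1 (mod 71)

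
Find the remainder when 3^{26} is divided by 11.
By Fermat: 3^{10} ≡ 1 (mod 11). 26 = 2×10 + 6. So 3^{26} ≡ 3^{6} ≡ 3 (mod 11)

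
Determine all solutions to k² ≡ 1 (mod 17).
The square roots of 1 mod 17 are 1 and 16. Verify: 1² = 1 ≡ 1 (mod 17)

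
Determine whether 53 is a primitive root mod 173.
ord_173(53) divides 172. For each prime q|172: 53^{86}≡172, 53^{4}≡124, none ≡ 1. So 53 has order 172 and is a primitive root mod 173.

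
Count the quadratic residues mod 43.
The squaring map on Z_43* is 2-to-1, so there are (42)/2 = 21 QRs.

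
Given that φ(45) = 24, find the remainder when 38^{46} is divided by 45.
By Euler: 38^{24} ≡ 1 (mod 45) since gcd(38, 45) = 1. 46 = 1×24 + 22. So 38^{46} ≡ 38^{22} ≡ 34 (mod 45)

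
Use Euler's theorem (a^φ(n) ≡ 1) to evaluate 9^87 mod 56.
By Euler: 9^{24} ≡ 1 mod 56 since gcd(9, 56) = 1. 87 = 3×24 + 15. So 9^{87} ≡ 9^{15} ≡ 1 mod 56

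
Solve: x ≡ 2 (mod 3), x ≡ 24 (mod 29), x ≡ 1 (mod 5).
M = 3 × 29 × 5 = 435. M₁ = 145, y₁ ≡ 1 (mod 3). M₂ = 15, y₂ ≡ 2 (mod 29). M₃ = 87, y₃ ≡ 3 (mod 5). x = 2×145×1 + 24×15×2 + 1×87×3 ≡ 401 (mod 435)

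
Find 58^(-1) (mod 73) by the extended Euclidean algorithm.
Extended GCD: 58(34) + 73(-27) = 1. So 58^(-1) ≡ 34 (mod 73). Verify: 58 × 34 = 1972 ≡ 1 (mod 73)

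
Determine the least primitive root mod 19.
g = 2. For each prime q|18: 2^{9}≡18, 2^{6}≡7, none ≡ 1, so ord_19(2) = 18 and 2 is a primitive root.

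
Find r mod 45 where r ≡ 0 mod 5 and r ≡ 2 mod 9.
M = 5 × 9 = 45. M₁ = 9, y₁ ≡ 4 mod 5. M₂ = 5, y₂ ≡ 2 mod 9. r = 0×9×4 + 2×5×2 ≡ 20 mod 45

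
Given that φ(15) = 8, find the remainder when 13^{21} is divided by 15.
By Euler: 13^{8} ≡ 1 mod 15 since gcd(13, 15) = 1. 21 = 2×8 + 5. So 13^{21} ≡ 13^{5} ≡ 13 mod 15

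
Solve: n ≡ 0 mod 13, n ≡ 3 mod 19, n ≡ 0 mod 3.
M = 13 × 19 × 3 = 741. M₁ = 57, y₁ ≡ 8 mod 13. M₂ = 39, y₂ ≡ 1 mod 19. M₃ = 247, y₃ ≡ 1 mod 3. n = 0×57×8 + 3×39×1 + 0×247×1 ≡ 117 mod 741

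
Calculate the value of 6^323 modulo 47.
Using Fermat: 6^{46} ≡ 1 (mod 47). 323 ≡ 1 (mod 46). So 6^{323} ≡ 6^{1} ≡ 6 (mod 47)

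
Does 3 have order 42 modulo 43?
ord_43(3) divides 42. For each prime q|42: 3^{21}≡42, 3^{14}≡36, 3^{6}≡41, none ≡ 1. So 3 has order 42 and is a primitive root mod 43.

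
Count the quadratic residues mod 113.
Exactly half the non-zero residues mod a prime are QRs: (113-1)/2 = 56.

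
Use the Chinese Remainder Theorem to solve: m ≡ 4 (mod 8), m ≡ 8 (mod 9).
M = 8 × 9 = 72. M₁ = 9, y₁ ≡ 1 (mod 8). M₂ = 8, y₂ ≡ 8 (mod 9). m = 4×9×1 + 8×8×8 ≡ 44 (mod 72)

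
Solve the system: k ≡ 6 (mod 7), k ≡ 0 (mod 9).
M = 7 × 9 = 63. M₁ = 9, y₁ ≡ 4 (mod 7). M₂ = 7, y₂ ≡ 4 (mod 9). k = 6×9×4 + 0×7×4 ≡ 27 (mod 63)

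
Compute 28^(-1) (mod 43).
Since 43 is prime, by Fermat 28^(-1) ≡ 28^{41} ≡ 20 (mod 43). Verify: 28 × 20 = 560 ≡ 1 (mod 43)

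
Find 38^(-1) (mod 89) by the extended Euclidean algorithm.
Extended GCD: 38(-7) + 89(3) = 1. So 38^(-1) ≡ -7 ≡ 82 (mod 89). Verify: 38 × 82 = 3116 ≡ 1 (mod 89)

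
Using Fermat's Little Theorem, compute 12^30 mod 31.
By Fermat's Little Theorem, 12^{30} ≡ 1 mod 31 since 31 is prime and gcd(12, 31) = 1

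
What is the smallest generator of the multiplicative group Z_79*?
g = 3. Powers: [3, 9, 27, 2, 6, 18, ...] generates all 78 non-zero residues.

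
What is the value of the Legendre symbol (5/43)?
(5/43) = 5^{21} mod 43 = -1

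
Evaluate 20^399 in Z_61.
Using Fermat: 20^{60} ≡ 1 (mod 61). 399 ≡ 39 (mod 60). So 20^{399} ≡ 20^{39} ≡ 58 (mod 61)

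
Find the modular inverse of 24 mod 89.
Since 89 is prime, by Fermat 24^(-1) ≡ 24^{87} ≡ 26 (mod 89). Verify: 24 × 26 = 624 ≡ 1 (mod 89)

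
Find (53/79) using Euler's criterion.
(53/79) = 53^{39} mod 79 = -1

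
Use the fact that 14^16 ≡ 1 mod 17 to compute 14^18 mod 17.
By Fermat: 14^{16} ≡ 1 mod 17. So 14^{18} = 14^{16} · 14^{2} ≡ 14^{2} ≡ 9 mod 17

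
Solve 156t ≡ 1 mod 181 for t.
Since 181 is prime, by Fermat 156^(-1) ≡ 156^{179} ≡ 152 mod 181. Verify: 156 × 152 = 23712 ≡ 1 mod 181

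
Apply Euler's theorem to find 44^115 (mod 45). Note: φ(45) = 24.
By Euler: 44^{24} ≡ 1 (mod 45) since gcd(44, 45) = 1. 115 = 4×24 + 19. So 44^{115} ≡ 44^{19} ≡ 44 (mod 45)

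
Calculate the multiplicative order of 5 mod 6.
Powers of 5 mod 6: 5^1≡5, 5^2≡1. So the order of 5 is 2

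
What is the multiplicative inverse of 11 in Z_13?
Since 13 is prime, by Fermat 11^(-1) ≡ 11^{11} ≡ 6 mod 13. Verify: 11 × 6 = 66 ≡ 1 mod 13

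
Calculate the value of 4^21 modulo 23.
By repeated squaring mod 23: 4^{1}≡4, 4^{2}≡16, 4^{4}≡3, 4^{8}≡9, 4^{16}≡12. Then 4^{21} = 4^{16+4+1} ≡ 12 × 3 × 4 ≡ 6 mod 23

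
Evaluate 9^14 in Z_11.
Using Fermat: 9^{10} ≡ 1 mod 11. 14 ≡ 4 mod 10. So 9^{14} ≡ 9^{4} ≡ 5 mod 11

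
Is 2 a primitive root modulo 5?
ord_5(2) divides 4. For each prime q|4: 2^{2}≡4, none ≡ 1. So 2 has order 4 and is a primitive root mod 5.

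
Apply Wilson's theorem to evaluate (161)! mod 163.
(162)! = (161)! × (162) ≡ -1 mod 163. So (161)! ≡ -1 × (162)^(-1) ≡ (-1)×(-1) = 1 mod 163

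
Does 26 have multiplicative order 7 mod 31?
Powers of 26 mod 31: 26^1≡26, 26^2≡25, 26^3≡30, 26^4≡5, 26^5≡6, 26^6≡1. Already 26^6≡1, so the order is 6 < 7. No, the actual order is 6.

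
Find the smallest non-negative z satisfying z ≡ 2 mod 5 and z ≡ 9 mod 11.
M = 5 × 11 = 55. M₁ = 11, y₁ ≡ 1 mod 5. M₂ = 5, y₂ ≡ 9 mod 11. z = 2×11×1 + 9×5×9 ≡ 42 mod 55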